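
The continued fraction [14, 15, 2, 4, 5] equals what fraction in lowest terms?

Fold from the inside: start with 5/1.
  4 + 1/5 = 21/5
  2 + 5/21 = 47/21
  15 + 21/47 = 726/47
  14 + 47/726 = 10211/726

10211/726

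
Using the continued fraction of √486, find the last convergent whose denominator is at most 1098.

21362/969

√486 = [22; 22, 44, …] (period length 2).
Convergents:
  p_0/q_0 = 22/1
  p_1/q_1 = 485/22
  p_2/q_2 = 21362/969
  p_3/q_3 = 470449/21340
q_2 = 969 ≤ 1098 < 21340 = q_3, so the answer is 21362/969.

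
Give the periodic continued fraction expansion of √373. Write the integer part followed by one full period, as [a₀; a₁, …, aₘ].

[19; 3, 5, 5, 3, 38]

a₀ = ⌊√373⌋ = 19.
With m₀=0, d₀=1 and mₖ₊₁ = dₖaₖ − mₖ, dₖ₊₁ = (n − mₖ₊₁²)/dₖ, aₖ₊₁ = ⌊(a₀+mₖ₊₁)/dₖ₊₁⌋:
  k=1: m=19, d=12, a=3
  k=2: m=17, d=7, a=5
  k=3: m=18, d=7, a=5
  k=4: m=17, d=12, a=3
  k=5: m=19, d=1, a=38
d=1 and a=2a₀=38 at k=5, so the next step gives (m, d) = (19, 12) again — its k=1 value — and the period has length 5.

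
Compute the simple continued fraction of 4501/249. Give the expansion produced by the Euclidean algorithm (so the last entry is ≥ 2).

4501 = 18*249 + 19
249 = 13*19 + 2
19 = 9*2 + 1
2 = 2*1 + 0  (stop)
So 4501/249 = [18; 13, 9, 2].

[18; 13, 9, 2]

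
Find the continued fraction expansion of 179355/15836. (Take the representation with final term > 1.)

179355 = 11·15836 + 5159
15836 = 3·5159 + 359
5159 = 14·359 + 133
359 = 2·133 + 93
133 = 1·93 + 40
93 = 2·40 + 13
40 = 3·13 + 1
13 = 13·1 + 0  (stop)
So 179355/15836 = [11; 3, 14, 2, 1, 2, 3, 13].

[11; 3, 14, 2, 1, 2, 3, 13]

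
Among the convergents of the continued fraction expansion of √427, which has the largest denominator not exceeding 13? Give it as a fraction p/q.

√427 = [20; 1, 1, 1, 40, …] (period length 4).
Convergents:
  p_0/q_0 = 20/1
  p_1/q_1 = 21/1
  p_2/q_2 = 41/2
  p_3/q_3 = 62/3
  p_4/q_4 = 2521/122
q_3 = 3 ≤ 13 < 122 = q_4, so the answer is 62/3.

62/3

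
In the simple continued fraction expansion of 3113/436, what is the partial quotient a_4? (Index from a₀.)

3113 = 7·436 + 61   →  a_0 = 7
436 = 7·61 + 9   →  a_1 = 7
61 = 6·9 + 7   →  a_2 = 6
9 = 1·7 + 2   →  a_3 = 1
7 = 3·2 + 1   →  a_4 = 3

3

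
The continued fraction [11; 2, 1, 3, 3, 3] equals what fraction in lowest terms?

Using pₖ = aₖpₖ₋₁ + pₖ₋₂ and qₖ = aₖqₖ₋₁ + qₖ₋₂:
  k=0: a=11, p=11, q=1
  k=1: a=2, p=23, q=2
  k=2: a=1, p=34, q=3
  k=3: a=3, p=125, q=11
  k=4: a=3, p=409, q=36
  k=5: a=3, p=1352, q=119

1352/119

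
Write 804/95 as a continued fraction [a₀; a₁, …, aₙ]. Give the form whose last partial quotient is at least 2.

[8; 2, 6, 3, 2]

804 = 8*95 + 44
95 = 2*44 + 7
44 = 6*7 + 2
7 = 3*2 + 1
2 = 2*1 + 0  (stop)
So 804/95 = [8; 2, 6, 3, 2].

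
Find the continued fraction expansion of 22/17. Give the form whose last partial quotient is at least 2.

22 = 1*17 + 5
17 = 3*5 + 2
5 = 2*2 + 1
2 = 2*1 + 0  (stop)
So 22/17 = [1; 3, 2, 2].

[1; 3, 2, 2]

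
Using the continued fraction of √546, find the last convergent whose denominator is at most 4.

√546 = [23; 2, 1, 2, 1, 2, 46, …] (period length 6).
Convergents:
  p_0/q_0 = 23/1
  p_1/q_1 = 47/2
  p_2/q_2 = 70/3
  p_3/q_3 = 187/8
q_2 = 3 ≤ 4 < 8 = q_3, so the answer is 70/3.

70/3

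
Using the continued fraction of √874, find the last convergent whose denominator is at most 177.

3725/126

√874 = [29; 1, 1, 3, 2, 3, 1, 1, 58, …] (period length 8).
Convergents:
  p_0/q_0 = 29/1
  p_1/q_1 = 30/1
  p_2/q_2 = 59/2
  p_3/q_3 = 207/7
  p_4/q_4 = 473/16
  p_5/q_5 = 1626/55
  p_6/q_6 = 2099/71
  p_7/q_7 = 3725/126
  p_8/q_8 = 218149/7379
q_7 = 126 ≤ 177 < 7379 = q_8, so the answer is 3725/126.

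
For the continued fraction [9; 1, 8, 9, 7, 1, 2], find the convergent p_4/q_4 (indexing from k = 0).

Using pₖ = aₖpₖ₋₁ + pₖ₋₂, qₖ = aₖqₖ₋₁ + qₖ₋₂ (with p₋₁=1, p₋₂=0, q₋₁=0, q₋₂=1):
  k=0: a=9, p=9, q=1
  k=1: a=1, p=10, q=1
  k=2: a=8, p=89, q=9
  k=3: a=9, p=811, q=82
  k=4: a=7, p=5766, q=583

5766/583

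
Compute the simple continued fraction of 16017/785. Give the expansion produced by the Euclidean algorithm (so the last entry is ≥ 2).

[20; 2, 2, 10, 15]

16017 = 20*785 + 317
785 = 2*317 + 151
317 = 2*151 + 15
151 = 10*15 + 1
15 = 15*1 + 0  (stop)
So 16017/785 = [20; 2, 2, 10, 15].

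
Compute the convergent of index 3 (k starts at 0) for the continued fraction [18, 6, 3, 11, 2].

3904/215

Using pₖ = aₖpₖ₋₁ + pₖ₋₂, qₖ = aₖqₖ₋₁ + qₖ₋₂ (with p₋₁=1, p₋₂=0, q₋₁=0, q₋₂=1):
  k=0: a=18, p=18, q=1
  k=1: a=6, p=109, q=6
  k=2: a=3, p=345, q=19
  k=3: a=11, p=3904, q=215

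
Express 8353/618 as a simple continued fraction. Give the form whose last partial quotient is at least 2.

[13; 1, 1, 14, 1, 19]

8353 = 13*618 + 319
618 = 1*319 + 299
319 = 1*299 + 20
299 = 14*20 + 19
20 = 1*19 + 1
19 = 19*1 + 0  (stop)
So 8353/618 = [13; 1, 1, 14, 1, 19].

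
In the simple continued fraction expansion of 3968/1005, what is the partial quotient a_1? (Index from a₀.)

3968 = 3·1005 + 953   →  a_0 = 3
1005 = 1·953 + 52   →  a_1 = 1

1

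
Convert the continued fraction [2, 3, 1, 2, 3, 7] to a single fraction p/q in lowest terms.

Fold from the inside: start with 7/1.
  3 + 1/7 = 22/7
  2 + 7/22 = 51/22
  1 + 22/51 = 73/51
  3 + 51/73 = 270/73
  2 + 73/270 = 613/270

613/270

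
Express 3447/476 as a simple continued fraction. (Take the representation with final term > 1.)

3447 = 7×476 + 115
476 = 4×115 + 16
115 = 7×16 + 3
16 = 5×3 + 1
3 = 3×1 + 0  (stop)
So 3447/476 = [7; 4, 7, 5, 3].

[7; 4, 7, 5, 3]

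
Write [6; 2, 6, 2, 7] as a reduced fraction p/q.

Using pₖ = aₖpₖ₋₁ + pₖ₋₂ and qₖ = aₖqₖ₋₁ + qₖ₋₂:
  k=0: a=6, p=6, q=1
  k=1: a=2, p=13, q=2
  k=2: a=6, p=84, q=13
  k=3: a=2, p=181, q=28
  k=4: a=7, p=1351, q=209

1351/209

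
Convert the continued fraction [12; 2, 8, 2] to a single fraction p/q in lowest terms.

449/36

Fold from the inside: start with 2/1.
  8 + 1/2 = 17/2
  2 + 2/17 = 36/17
  12 + 17/36 = 449/36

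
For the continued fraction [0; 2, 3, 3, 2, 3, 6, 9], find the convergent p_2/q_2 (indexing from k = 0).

Using pₖ = aₖpₖ₋₁ + pₖ₋₂, qₖ = aₖqₖ₋₁ + qₖ₋₂ (with p₋₁=1, p₋₂=0, q₋₁=0, q₋₂=1):
  k=0: a=0, p=0, q=1
  k=1: a=2, p=1, q=2
  k=2: a=3, p=3, q=7

3/7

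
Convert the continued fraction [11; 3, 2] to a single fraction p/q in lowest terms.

Fold from the inside: start with 2/1.
  3 + 1/2 = 7/2
  11 + 2/7 = 79/7

79/7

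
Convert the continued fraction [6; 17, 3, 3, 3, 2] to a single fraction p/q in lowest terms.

Fold from the inside: start with 2/1.
  3 + 1/2 = 7/2
  3 + 2/7 = 23/7
  3 + 7/23 = 76/23
  17 + 23/76 = 1315/76
  6 + 76/1315 = 7966/1315

7966/1315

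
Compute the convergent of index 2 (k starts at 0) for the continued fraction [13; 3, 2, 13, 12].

93/7

Using pₖ = aₖpₖ₋₁ + pₖ₋₂, qₖ = aₖqₖ₋₁ + qₖ₋₂ (with p₋₁=1, p₋₂=0, q₋₁=0, q₋₂=1):
  k=0: a=13, p=13, q=1
  k=1: a=3, p=40, q=3
  k=2: a=2, p=93, q=7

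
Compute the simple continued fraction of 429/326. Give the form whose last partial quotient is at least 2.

429 = 1×326 + 103
326 = 3×103 + 17
103 = 6×17 + 1
17 = 17×1 + 0  (stop)
So 429/326 = [1; 3, 6, 17].

[1; 3, 6, 17]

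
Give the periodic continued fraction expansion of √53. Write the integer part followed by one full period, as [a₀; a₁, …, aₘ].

a₀ = ⌊√53⌋ = 7.
With m₀=0, d₀=1 and mₖ₊₁ = dₖaₖ − mₖ, dₖ₊₁ = (n − mₖ₊₁²)/dₖ, aₖ₊₁ = ⌊(a₀+mₖ₊₁)/dₖ₊₁⌋:
  k=1: m=7, d=4, a=3
  k=2: m=5, d=7, a=1
  k=3: m=2, d=7, a=1
  k=4: m=5, d=4, a=3
  k=5: m=7, d=1, a=14
d=1 and a=2a₀=14 at k=5, so the next step gives (m, d) = (7, 4) again — its k=1 value — and the period has length 5.

[7; 3, 1, 1, 3, 14]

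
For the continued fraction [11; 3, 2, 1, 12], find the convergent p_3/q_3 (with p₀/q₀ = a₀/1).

Using pₖ = aₖpₖ₋₁ + pₖ₋₂, qₖ = aₖqₖ₋₁ + qₖ₋₂ (with p₋₁=1, p₋₂=0, q₋₁=0, q₋₂=1):
  k=0: a=11, p=11, q=1
  k=1: a=3, p=34, q=3
  k=2: a=2, p=79, q=7
  k=3: a=1, p=113, q=10

113/10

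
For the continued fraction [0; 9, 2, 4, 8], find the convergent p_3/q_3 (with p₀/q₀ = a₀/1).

Using pₖ = aₖpₖ₋₁ + pₖ₋₂, qₖ = aₖqₖ₋₁ + qₖ₋₂ (with p₋₁=1, p₋₂=0, q₋₁=0, q₋₂=1):
  k=0: a=0, p=0, q=1
  k=1: a=9, p=1, q=9
  k=2: a=2, p=2, q=19
  k=3: a=4, p=9, q=85

9/85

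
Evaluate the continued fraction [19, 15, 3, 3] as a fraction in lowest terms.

Fold from the inside: start with 3/1.
  3 + 1/3 = 10/3
  15 + 3/10 = 153/10
  19 + 10/153 = 2917/153

2917/153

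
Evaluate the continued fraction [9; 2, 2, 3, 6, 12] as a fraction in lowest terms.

Using pₖ = aₖpₖ₋₁ + pₖ₋₂ and qₖ = aₖqₖ₋₁ + qₖ₋₂:
  k=0: a=9, p=9, q=1
  k=1: a=2, p=19, q=2
  k=2: a=2, p=47, q=5
  k=3: a=3, p=160, q=17
  k=4: a=6, p=1007, q=107
  k=5: a=12, p=12244, q=1301

12244/1301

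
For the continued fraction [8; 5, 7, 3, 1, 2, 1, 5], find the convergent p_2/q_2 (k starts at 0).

295/36

Using pₖ = aₖpₖ₋₁ + pₖ₋₂, qₖ = aₖqₖ₋₁ + qₖ₋₂ (with p₋₁=1, p₋₂=0, q₋₁=0, q₋₂=1):
  k=0: a=8, p=8, q=1
  k=1: a=5, p=41, q=5
  k=2: a=7, p=295, q=36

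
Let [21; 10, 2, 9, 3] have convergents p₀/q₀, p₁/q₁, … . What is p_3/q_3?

Using pₖ = aₖpₖ₋₁ + pₖ₋₂, qₖ = aₖqₖ₋₁ + qₖ₋₂ (with p₋₁=1, p₋₂=0, q₋₁=0, q₋₂=1):
  k=0: a=21, p=21, q=1
  k=1: a=10, p=211, q=10
  k=2: a=2, p=443, q=21
  k=3: a=9, p=4198, q=199

4198/199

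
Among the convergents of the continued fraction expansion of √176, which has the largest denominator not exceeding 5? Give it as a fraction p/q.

√176 = [13; 3, 1, 3, 26, …] (period length 4).
Convergents:
  p_0/q_0 = 13/1
  p_1/q_1 = 40/3
  p_2/q_2 = 53/4
  p_3/q_3 = 199/15
q_2 = 4 ≤ 5 < 15 = q_3, so the answer is 53/4.

53/4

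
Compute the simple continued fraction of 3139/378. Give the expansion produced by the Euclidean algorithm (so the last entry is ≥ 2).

3139 = 8×378 + 115
378 = 3×115 + 33
115 = 3×33 + 16
33 = 2×16 + 1
16 = 16×1 + 0  (stop)
So 3139/378 = [8; 3, 3, 2, 16].

[8; 3, 3, 2, 16]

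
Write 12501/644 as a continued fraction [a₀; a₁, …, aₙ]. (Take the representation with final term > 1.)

12501 = 19·644 + 265
644 = 2·265 + 114
265 = 2·114 + 37
114 = 3·37 + 3
37 = 12·3 + 1
3 = 3·1 + 0  (stop)
So 12501/644 = [19; 2, 2, 3, 12, 3].

[19; 2, 2, 3, 12, 3]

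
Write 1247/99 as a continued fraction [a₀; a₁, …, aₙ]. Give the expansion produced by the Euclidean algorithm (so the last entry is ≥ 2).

1247 = 12·99 + 59
99 = 1·59 + 40
59 = 1·40 + 19
40 = 2·19 + 2
19 = 9·2 + 1
2 = 2·1 + 0  (stop)
So 1247/99 = [12; 1, 1, 2, 9, 2].

[12; 1, 1, 2, 9, 2]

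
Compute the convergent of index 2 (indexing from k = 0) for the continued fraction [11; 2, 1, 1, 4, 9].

34/3

Using pₖ = aₖpₖ₋₁ + pₖ₋₂, qₖ = aₖqₖ₋₁ + qₖ₋₂ (with p₋₁=1, p₋₂=0, q₋₁=0, q₋₂=1):
  k=0: a=11, p=11, q=1
  k=1: a=2, p=23, q=2
  k=2: a=1, p=34, q=3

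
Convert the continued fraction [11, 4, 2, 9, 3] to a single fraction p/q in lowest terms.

Using pₖ = aₖpₖ₋₁ + pₖ₋₂ and qₖ = aₖqₖ₋₁ + qₖ₋₂:
  k=0: a=11, p=11, q=1
  k=1: a=4, p=45, q=4
  k=2: a=2, p=101, q=9
  k=3: a=9, p=954, q=85
  k=4: a=3, p=2963, q=264

2963/264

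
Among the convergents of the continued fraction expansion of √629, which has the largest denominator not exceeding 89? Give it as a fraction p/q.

627/25

√629 = [25; 12, 1, 1, 12, 50, …] (period length 5).
Convergents:
  p_0/q_0 = 25/1
  p_1/q_1 = 301/12
  p_2/q_2 = 326/13
  p_3/q_3 = 627/25
  p_4/q_4 = 7850/313
q_3 = 25 ≤ 89 < 313 = q_4, so the answer is 627/25.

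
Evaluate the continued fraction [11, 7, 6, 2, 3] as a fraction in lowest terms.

Fold from the inside: start with 3/1.
  2 + 1/3 = 7/3
  6 + 3/7 = 45/7
  7 + 7/45 = 322/45
  11 + 45/322 = 3587/322

3587/322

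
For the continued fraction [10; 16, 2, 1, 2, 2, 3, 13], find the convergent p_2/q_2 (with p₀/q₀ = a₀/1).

332/33

Using pₖ = aₖpₖ₋₁ + pₖ₋₂, qₖ = aₖqₖ₋₁ + qₖ₋₂ (with p₋₁=1, p₋₂=0, q₋₁=0, q₋₂=1):
  k=0: a=10, p=10, q=1
  k=1: a=16, p=161, q=16
  k=2: a=2, p=332, q=33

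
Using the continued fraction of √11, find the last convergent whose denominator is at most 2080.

√11 = [3; 3, 6, …] (period length 2).
Convergents:
  p_0/q_0 = 3/1
  p_1/q_1 = 10/3
  p_2/q_2 = 63/19
  p_3/q_3 = 199/60
  p_4/q_4 = 1257/379
  p_5/q_5 = 3970/1197
  p_6/q_6 = 25077/7561
q_5 = 1197 ≤ 2080 < 7561 = q_6, so the answer is 3970/1197.

3970/1197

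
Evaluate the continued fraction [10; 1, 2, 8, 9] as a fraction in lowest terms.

Fold from the inside: start with 9/1.
  8 + 1/9 = 73/9
  2 + 9/73 = 155/73
  1 + 73/155 = 228/155
  10 + 155/228 = 2435/228

2435/228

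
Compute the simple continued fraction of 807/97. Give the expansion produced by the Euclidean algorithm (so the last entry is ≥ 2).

807 = 8×97 + 31
97 = 3×31 + 4
31 = 7×4 + 3
4 = 1×3 + 1
3 = 3×1 + 0  (stop)
So 807/97 = [8; 3, 7, 1, 3].

[8; 3, 7, 1, 3]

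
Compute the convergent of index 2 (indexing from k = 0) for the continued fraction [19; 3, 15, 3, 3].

889/46

Using pₖ = aₖpₖ₋₁ + pₖ₋₂, qₖ = aₖqₖ₋₁ + qₖ₋₂ (with p₋₁=1, p₋₂=0, q₋₁=0, q₋₂=1):
  k=0: a=19, p=19, q=1
  k=1: a=3, p=58, q=3
  k=2: a=15, p=889, q=46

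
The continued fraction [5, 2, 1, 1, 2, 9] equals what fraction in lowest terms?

Fold from the inside: start with 9/1.
  2 + 1/9 = 19/9
  1 + 9/19 = 28/19
  1 + 19/28 = 47/28
  2 + 28/47 = 122/47
  5 + 47/122 = 657/122

657/122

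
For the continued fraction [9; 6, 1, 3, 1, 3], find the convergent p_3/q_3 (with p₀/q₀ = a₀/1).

247/27

Using pₖ = aₖpₖ₋₁ + pₖ₋₂, qₖ = aₖqₖ₋₁ + qₖ₋₂ (with p₋₁=1, p₋₂=0, q₋₁=0, q₋₂=1):
  k=0: a=9, p=9, q=1
  k=1: a=6, p=55, q=6
  k=2: a=1, p=64, q=7
  k=3: a=3, p=247, q=27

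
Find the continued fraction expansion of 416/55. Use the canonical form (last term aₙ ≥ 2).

416 = 7·55 + 31
55 = 1·31 + 24
31 = 1·24 + 7
24 = 3·7 + 3
7 = 2·3 + 1
3 = 3·1 + 0  (stop)
So 416/55 = [7; 1, 1, 3, 2, 3].

[7; 1, 1, 3, 2, 3]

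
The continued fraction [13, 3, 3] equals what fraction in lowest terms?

133/10

Fold from the inside: start with 3/1.
  3 + 1/3 = 10/3
  13 + 3/10 = 133/10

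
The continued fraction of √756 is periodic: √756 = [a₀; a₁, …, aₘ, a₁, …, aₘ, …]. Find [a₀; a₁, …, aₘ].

[27; 2, 54]

a₀ = ⌊√756⌋ = 27.
With m₀=0, d₀=1 and mₖ₊₁ = dₖaₖ − mₖ, dₖ₊₁ = (n − mₖ₊₁²)/dₖ, aₖ₊₁ = ⌊(a₀+mₖ₊₁)/dₖ₊₁⌋:
  k=1: m=27, d=27, a=2
  k=2: m=27, d=1, a=54
d=1 and a=2a₀=54 at k=2, so the next step gives (m, d) = (27, 27) again — its k=1 value — and the period has length 2.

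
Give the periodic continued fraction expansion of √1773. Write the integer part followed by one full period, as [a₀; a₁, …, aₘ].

[42; 9, 2, 1, 8, 1, 2, 9, 84]

a₀ = ⌊√1773⌋ = 42.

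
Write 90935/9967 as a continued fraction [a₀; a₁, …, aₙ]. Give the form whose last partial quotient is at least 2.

90935 = 9*9967 + 1232
9967 = 8*1232 + 111
1232 = 11*111 + 11
111 = 10*11 + 1
11 = 11*1 + 0  (stop)
So 90935/9967 = [9; 8, 11, 10, 11].

[9; 8, 11, 10, 11]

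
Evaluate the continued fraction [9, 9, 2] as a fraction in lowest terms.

173/19

Fold from the inside: start with 2/1.
  9 + 1/2 = 19/2
  9 + 2/19 = 173/19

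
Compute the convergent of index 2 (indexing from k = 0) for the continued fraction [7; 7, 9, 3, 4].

Using pₖ = aₖpₖ₋₁ + pₖ₋₂, qₖ = aₖqₖ₋₁ + qₖ₋₂ (with p₋₁=1, p₋₂=0, q₋₁=0, q₋₂=1):
  k=0: a=7, p=7, q=1
  k=1: a=7, p=50, q=7
  k=2: a=9, p=457, q=64

457/64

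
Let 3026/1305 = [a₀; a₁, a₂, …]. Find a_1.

3026 = 2·1305 + 416   →  a_0 = 2
1305 = 3·416 + 57   →  a_1 = 3

3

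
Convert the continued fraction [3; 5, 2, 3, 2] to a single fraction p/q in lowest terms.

277/87

Fold from the inside: start with 2/1.
  3 + 1/2 = 7/2
  2 + 2/7 = 16/7
  5 + 7/16 = 87/16
  3 + 16/87 = 277/87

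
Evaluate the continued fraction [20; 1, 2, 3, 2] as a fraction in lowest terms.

476/23

Using pₖ = aₖpₖ₋₁ + pₖ₋₂ and qₖ = aₖqₖ₋₁ + qₖ₋₂:
  k=0: a=20, p=20, q=1
  k=1: a=1, p=21, q=1
  k=2: a=2, p=62, q=3
  k=3: a=3, p=207, q=10
  k=4: a=2, p=476, q=23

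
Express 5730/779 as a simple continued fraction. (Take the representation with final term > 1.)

5730 = 7×779 + 277
779 = 2×277 + 225
277 = 1×225 + 52
225 = 4×52 + 17
52 = 3×17 + 1
17 = 17×1 + 0  (stop)
So 5730/779 = [7; 2, 1, 4, 3, 17].

[7; 2, 1, 4, 3, 17]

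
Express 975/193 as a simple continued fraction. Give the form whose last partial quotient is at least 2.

[5; 19, 3, 3]

975 = 5*193 + 10
193 = 19*10 + 3
10 = 3*3 + 1
3 = 3*1 + 0  (stop)
So 975/193 = [5; 19, 3, 3].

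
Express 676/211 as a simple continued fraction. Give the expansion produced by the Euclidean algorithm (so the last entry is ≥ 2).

[3; 4, 1, 9, 1, 3]

676 = 3×211 + 43
211 = 4×43 + 39
43 = 1×39 + 4
39 = 9×4 + 3
4 = 1×3 + 1
3 = 3×1 + 0  (stop)
So 676/211 = [3; 4, 1, 9, 1, 3].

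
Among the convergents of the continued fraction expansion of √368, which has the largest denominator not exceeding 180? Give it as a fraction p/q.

1151/60

√368 = [19; 5, 2, 5, 38, …] (period length 4).
Convergents:
  p_0/q_0 = 19/1
  p_1/q_1 = 96/5
  p_2/q_2 = 211/11
  p_3/q_3 = 1151/60
  p_4/q_4 = 43949/2291
q_3 = 60 ≤ 180 < 2291 = q_4, so the answer is 1151/60.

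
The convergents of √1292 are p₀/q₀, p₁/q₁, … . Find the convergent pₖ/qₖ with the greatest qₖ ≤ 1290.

45901/1277

√1292 = [35; 1, 16, 1, 70, …] (period length 4).
Convergents:
  p_0/q_0 = 35/1
  p_1/q_1 = 36/1
  p_2/q_2 = 611/17
  p_3/q_3 = 647/18
  p_4/q_4 = 45901/1277
  p_5/q_5 = 46548/1295
q_4 = 1277 ≤ 1290 < 1295 = q_5, so the answer is 45901/1277.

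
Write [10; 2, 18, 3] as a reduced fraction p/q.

Using pₖ = aₖpₖ₋₁ + pₖ₋₂ and qₖ = aₖqₖ₋₁ + qₖ₋₂:
  k=0: a=10, p=10, q=1
  k=1: a=2, p=21, q=2
  k=2: a=18, p=388, q=37
  k=3: a=3, p=1185, q=113

1185/113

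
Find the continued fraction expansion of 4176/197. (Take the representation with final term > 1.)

4176 = 21×197 + 39
197 = 5×39 + 2
39 = 19×2 + 1
2 = 2×1 + 0  (stop)
So 4176/197 = [21; 5, 19, 2].

[21; 5, 19, 2]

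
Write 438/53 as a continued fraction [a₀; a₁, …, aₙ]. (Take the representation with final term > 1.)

438 = 8×53 + 14
53 = 3×14 + 11
14 = 1×11 + 3
11 = 3×3 + 2
3 = 1×2 + 1
2 = 2×1 + 0  (stop)
So 438/53 = [8; 3, 1, 3, 1, 2].

[8; 3, 1, 3, 1, 2]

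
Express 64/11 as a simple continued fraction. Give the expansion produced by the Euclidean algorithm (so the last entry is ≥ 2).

64 = 5*11 + 9
11 = 1*9 + 2
9 = 4*2 + 1
2 = 2*1 + 0  (stop)
So 64/11 = [5; 1, 4, 2].

[5; 1, 4, 2]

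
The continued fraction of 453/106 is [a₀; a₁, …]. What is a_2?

453 = 4·106 + 29   →  a_0 = 4
106 = 3·29 + 19   →  a_1 = 3
29 = 1·19 + 10   →  a_2 = 1

1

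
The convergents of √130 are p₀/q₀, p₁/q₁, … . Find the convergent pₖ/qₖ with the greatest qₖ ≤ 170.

√130 = [11; 2, 2, 22, …] (period length 3).
Convergents:
  p_0/q_0 = 11/1
  p_1/q_1 = 23/2
  p_2/q_2 = 57/5
  p_3/q_3 = 1277/112
  p_4/q_4 = 2611/229
q_3 = 112 ≤ 170 < 229 = q_4, so the answer is 1277/112.

1277/112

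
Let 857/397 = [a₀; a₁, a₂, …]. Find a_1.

857 = 2·397 + 63   →  a_0 = 2
397 = 6·63 + 19   →  a_1 = 6

6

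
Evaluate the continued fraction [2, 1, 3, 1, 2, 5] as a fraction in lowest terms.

209/75

Fold from the inside: start with 5/1.
  2 + 1/5 = 11/5
  1 + 5/11 = 16/11
  3 + 11/16 = 59/16
  1 + 16/59 = 75/59
  2 + 59/75 = 209/75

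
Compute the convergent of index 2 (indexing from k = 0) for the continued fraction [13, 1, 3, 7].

55/4

Using pₖ = aₖpₖ₋₁ + pₖ₋₂, qₖ = aₖqₖ₋₁ + qₖ₋₂ (with p₋₁=1, p₋₂=0, q₋₁=0, q₋₂=1):
  k=0: a=13, p=13, q=1
  k=1: a=1, p=14, q=1
  k=2: a=3, p=55, q=4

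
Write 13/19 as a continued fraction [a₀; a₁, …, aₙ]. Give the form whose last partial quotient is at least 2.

[0; 1, 2, 6]

13 = 0×19 + 13
19 = 1×13 + 6
13 = 2×6 + 1
6 = 6×1 + 0  (stop)
So 13/19 = [0; 1, 2, 6].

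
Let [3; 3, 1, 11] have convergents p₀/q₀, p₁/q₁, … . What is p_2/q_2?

Using pₖ = aₖpₖ₋₁ + pₖ₋₂, qₖ = aₖqₖ₋₁ + qₖ₋₂ (with p₋₁=1, p₋₂=0, q₋₁=0, q₋₂=1):
  k=0: a=3, p=3, q=1
  k=1: a=3, p=10, q=3
  k=2: a=1, p=13, q=4

13/4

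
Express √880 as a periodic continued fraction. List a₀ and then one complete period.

[29; 1, 1, 1, 58]

a₀ = ⌊√880⌋ = 29.
With m₀=0, d₀=1 and mₖ₊₁ = dₖaₖ − mₖ, dₖ₊₁ = (n − mₖ₊₁²)/dₖ, aₖ₊₁ = ⌊(a₀+mₖ₊₁)/dₖ₊₁⌋:
  k=1: m=29, d=39, a=1
  k=2: m=10, d=20, a=1
  k=3: m=10, d=39, a=1
  k=4: m=29, d=1, a=58
d=1 and a=2a₀=58 at k=4, so the next step gives (m, d) = (29, 39) again — its k=1 value — and the period has length 4.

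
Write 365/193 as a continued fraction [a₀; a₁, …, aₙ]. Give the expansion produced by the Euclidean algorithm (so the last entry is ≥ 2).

365 = 1×193 + 172
193 = 1×172 + 21
172 = 8×21 + 4
21 = 5×4 + 1
4 = 4×1 + 0  (stop)
So 365/193 = [1; 1, 8, 5, 4].

[1; 1, 8, 5, 4]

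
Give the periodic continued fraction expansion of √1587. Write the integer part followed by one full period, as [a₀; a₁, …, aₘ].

a₀ = ⌊√1587⌋ = 39.
With m₀=0, d₀=1 and mₖ₊₁ = dₖaₖ − mₖ, dₖ₊₁ = (n − mₖ₊₁²)/dₖ, aₖ₊₁ = ⌊(a₀+mₖ₊₁)/dₖ₊₁⌋:
  k=1: m=39, d=66, a=1
  k=2: m=27, d=13, a=5
  k=3: m=38, d=11, a=7
  k=4: m=39, d=6, a=13
  k=5: m=39, d=11, a=7
  k=6: m=38, d=13, a=5
  k=7: m=27, d=66, a=1
  k=8: m=39, d=1, a=78
d=1 and a=2a₀=78 at k=8, so the next step gives (m, d) = (39, 66) again — its k=1 value — and the period has length 8.

[39; 1, 5, 7, 13, 7, 5, 1, 78]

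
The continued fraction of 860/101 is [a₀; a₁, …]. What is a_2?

860 = 8·101 + 52   →  a_0 = 8
101 = 1·52 + 49   →  a_1 = 1
52 = 1·49 + 3   →  a_2 = 1

1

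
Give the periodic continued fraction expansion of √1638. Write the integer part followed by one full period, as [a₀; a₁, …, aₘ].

a₀ = ⌊√1638⌋ = 40.

[40; 2, 8, 2, 80]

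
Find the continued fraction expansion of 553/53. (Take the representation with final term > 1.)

[10; 2, 3, 3, 2]

553 = 10*53 + 23
53 = 2*23 + 7
23 = 3*7 + 2
7 = 3*2 + 1
2 = 2*1 + 0  (stop)
So 553/53 = [10; 2, 3, 3, 2].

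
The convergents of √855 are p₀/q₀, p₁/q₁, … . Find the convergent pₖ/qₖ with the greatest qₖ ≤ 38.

√855 = [29; 4, 6, 4, 58, …] (period length 4).
Convergents:
  p_0/q_0 = 29/1
  p_1/q_1 = 117/4
  p_2/q_2 = 731/25
  p_3/q_3 = 3041/104
q_2 = 25 ≤ 38 < 104 = q_3, so the answer is 731/25.

731/25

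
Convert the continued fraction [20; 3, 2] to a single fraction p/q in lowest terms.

Fold from the inside: start with 2/1.
  3 + 1/2 = 7/2
  20 + 2/7 = 142/7

142/7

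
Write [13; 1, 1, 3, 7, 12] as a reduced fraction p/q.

Fold from the inside: start with 12/1.
  7 + 1/12 = 85/12
  3 + 12/85 = 267/85
  1 + 85/267 = 352/267
  1 + 267/352 = 619/352
  13 + 352/619 = 8399/619

8399/619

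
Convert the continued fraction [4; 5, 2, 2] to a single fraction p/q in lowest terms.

Using pₖ = aₖpₖ₋₁ + pₖ₋₂ and qₖ = aₖqₖ₋₁ + qₖ₋₂:
  k=0: a=4, p=4, q=1
  k=1: a=5, p=21, q=5
  k=2: a=2, p=46, q=11
  k=3: a=2, p=113, q=27

113/27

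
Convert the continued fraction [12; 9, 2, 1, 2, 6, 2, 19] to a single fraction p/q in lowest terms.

Fold from the inside: start with 19/1.
  2 + 1/19 = 39/19
  6 + 19/39 = 253/39
  2 + 39/253 = 545/253
  1 + 253/545 = 798/545
  2 + 545/798 = 2141/798
  9 + 798/2141 = 20067/2141
  12 + 2141/20067 = 242945/20067

242945/20067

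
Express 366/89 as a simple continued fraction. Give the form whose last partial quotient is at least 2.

[4; 8, 1, 9]

366 = 4×89 + 10
89 = 8×10 + 9
10 = 1×9 + 1
9 = 9×1 + 0  (stop)
So 366/89 = [4; 8, 1, 9].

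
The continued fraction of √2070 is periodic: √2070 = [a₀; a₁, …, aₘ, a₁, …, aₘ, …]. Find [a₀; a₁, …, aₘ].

[45; 2, 90]

a₀ = ⌊√2070⌋ = 45.
With m₀=0, d₀=1 and mₖ₊₁ = dₖaₖ − mₖ, dₖ₊₁ = (n − mₖ₊₁²)/dₖ, aₖ₊₁ = ⌊(a₀+mₖ₊₁)/dₖ₊₁⌋:
  k=1: m=45, d=45, a=2
  k=2: m=45, d=1, a=90
d=1 and a=2a₀=90 at k=2, so the next step gives (m, d) = (45, 45) again — its k=1 value — and the period has length 2.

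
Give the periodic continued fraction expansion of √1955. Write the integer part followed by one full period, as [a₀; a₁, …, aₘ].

a₀ = ⌊√1955⌋ = 44.
With m₀=0, d₀=1 and mₖ₊₁ = dₖaₖ − mₖ, dₖ₊₁ = (n − mₖ₊₁²)/dₖ, aₖ₊₁ = ⌊(a₀+mₖ₊₁)/dₖ₊₁⌋:
  k=1: m=44, d=19, a=4
  k=2: m=32, d=49, a=1
  k=3: m=17, d=34, a=1
  k=4: m=17, d=49, a=1
  k=5: m=32, d=19, a=4
  k=6: m=44, d=1, a=88
d=1 and a=2a₀=88 at k=6, so the next step gives (m, d) = (44, 19) again — its k=1 value — and the period has length 6.

[44; 4, 1, 1, 1, 4, 88]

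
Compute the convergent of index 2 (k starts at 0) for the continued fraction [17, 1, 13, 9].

Using pₖ = aₖpₖ₋₁ + pₖ₋₂, qₖ = aₖqₖ₋₁ + qₖ₋₂ (with p₋₁=1, p₋₂=0, q₋₁=0, q₋₂=1):
  k=0: a=17, p=17, q=1
  k=1: a=1, p=18, q=1
  k=2: a=13, p=251, q=14

251/14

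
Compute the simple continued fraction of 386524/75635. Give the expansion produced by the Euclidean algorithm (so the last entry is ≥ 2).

[5; 9, 16, 1, 9, 12, 4]

386524 = 5×75635 + 8349
75635 = 9×8349 + 494
8349 = 16×494 + 445
494 = 1×445 + 49
445 = 9×49 + 4
49 = 12×4 + 1
4 = 4×1 + 0  (stop)
So 386524/75635 = [5; 9, 16, 1, 9, 12, 4].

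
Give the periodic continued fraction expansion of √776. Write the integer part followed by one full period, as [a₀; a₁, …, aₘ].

a₀ = ⌊√776⌋ = 27.
With m₀=0, d₀=1 and mₖ₊₁ = dₖaₖ − mₖ, dₖ₊₁ = (n − mₖ₊₁²)/dₖ, aₖ₊₁ = ⌊(a₀+mₖ₊₁)/dₖ₊₁⌋:
  k=1: m=27, d=47, a=1
  k=2: m=20, d=8, a=5
  k=3: m=20, d=47, a=1
  k=4: m=27, d=1, a=54
d=1 and a=2a₀=54 at k=4, so the next step gives (m, d) = (27, 47) again — its k=1 value — and the period has length 4.

[27; 1, 5, 1, 54]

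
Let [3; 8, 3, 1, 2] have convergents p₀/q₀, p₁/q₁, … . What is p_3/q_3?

Using pₖ = aₖpₖ₋₁ + pₖ₋₂, qₖ = aₖqₖ₋₁ + qₖ₋₂ (with p₋₁=1, p₋₂=0, q₋₁=0, q₋₂=1):
  k=0: a=3, p=3, q=1
  k=1: a=8, p=25, q=8
  k=2: a=3, p=78, q=25
  k=3: a=1, p=103, q=33

103/33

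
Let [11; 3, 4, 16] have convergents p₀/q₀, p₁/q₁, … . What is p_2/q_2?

147/13

Using pₖ = aₖpₖ₋₁ + pₖ₋₂, qₖ = aₖqₖ₋₁ + qₖ₋₂ (with p₋₁=1, p₋₂=0, q₋₁=0, q₋₂=1):
  k=0: a=11, p=11, q=1
  k=1: a=3, p=34, q=3
  k=2: a=4, p=147, q=13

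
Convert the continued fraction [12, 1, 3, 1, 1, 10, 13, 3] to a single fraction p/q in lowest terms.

48905/3827

Fold from the inside: start with 3/1.
  13 + 1/3 = 40/3
  10 + 3/40 = 403/40
  1 + 40/403 = 443/403
  1 + 403/443 = 846/443
  3 + 443/846 = 2981/846
  1 + 846/2981 = 3827/2981
  12 + 2981/3827 = 48905/3827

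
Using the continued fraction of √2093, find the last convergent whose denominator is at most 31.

√2093 = [45; 1, 2, 1, 90, …] (period length 4).
Convergents:
  p_0/q_0 = 45/1
  p_1/q_1 = 46/1
  p_2/q_2 = 137/3
  p_3/q_3 = 183/4
  p_4/q_4 = 16607/363
q_3 = 4 ≤ 31 < 363 = q_4, so the answer is 183/4.

183/4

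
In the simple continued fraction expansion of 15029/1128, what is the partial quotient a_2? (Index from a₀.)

15029 = 13·1128 + 365   →  a_0 = 13
1128 = 3·365 + 33   →  a_1 = 3
365 = 11·33 + 2   →  a_2 = 11

11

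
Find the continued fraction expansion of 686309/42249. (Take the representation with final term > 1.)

686309 = 16×42249 + 10325
42249 = 4×10325 + 949
10325 = 10×949 + 835
949 = 1×835 + 114
835 = 7×114 + 37
114 = 3×37 + 3
37 = 12×3 + 1
3 = 3×1 + 0  (stop)
So 686309/42249 = [16; 4, 10, 1, 7, 3, 12, 3].

[16; 4, 10, 1, 7, 3, 12, 3]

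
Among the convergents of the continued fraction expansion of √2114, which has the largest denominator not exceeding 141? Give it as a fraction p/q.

√2114 = [45; 1, 44, 1, 90, …] (period length 4).
Convergents:
  p_0/q_0 = 45/1
  p_1/q_1 = 46/1
  p_2/q_2 = 2069/45
  p_3/q_3 = 2115/46
  p_4/q_4 = 192419/4185
q_3 = 46 ≤ 141 < 4185 = q_4, so the answer is 2115/46.

2115/46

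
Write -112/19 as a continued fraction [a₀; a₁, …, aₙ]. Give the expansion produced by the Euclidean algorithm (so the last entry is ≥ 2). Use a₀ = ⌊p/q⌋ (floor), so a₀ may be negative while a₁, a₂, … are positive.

[-6; 9, 2]

-112 = -6*19 + 2
19 = 9*2 + 1
2 = 2*1 + 0  (stop)
So -112/19 = [-6; 9, 2].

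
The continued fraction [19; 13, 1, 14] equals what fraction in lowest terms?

3986/209

Fold from the inside: start with 14/1.
  1 + 1/14 = 15/14
  13 + 14/15 = 209/15
  19 + 15/209 = 3986/209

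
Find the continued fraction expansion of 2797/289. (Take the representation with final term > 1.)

[9; 1, 2, 9, 3, 3]

2797 = 9·289 + 196
289 = 1·196 + 93
196 = 2·93 + 10
93 = 9·10 + 3
10 = 3·3 + 1
3 = 3·1 + 0  (stop)
So 2797/289 = [9; 1, 2, 9, 3, 3].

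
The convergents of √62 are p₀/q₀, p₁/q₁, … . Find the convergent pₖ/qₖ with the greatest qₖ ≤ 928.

6937/881

√62 = [7; 1, 6, 1, 14, …] (period length 4).
Convergents:
  p_0/q_0 = 7/1
  p_1/q_1 = 8/1
  p_2/q_2 = 55/7
  p_3/q_3 = 63/8
  p_4/q_4 = 937/119
  p_5/q_5 = 1000/127
  p_6/q_6 = 6937/881
  p_7/q_7 = 7937/1008
q_6 = 881 ≤ 928 < 1008 = q_7, so the answer is 6937/881.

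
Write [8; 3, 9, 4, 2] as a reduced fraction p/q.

Using pₖ = aₖpₖ₋₁ + pₖ₋₂ and qₖ = aₖqₖ₋₁ + qₖ₋₂:
  k=0: a=8, p=8, q=1
  k=1: a=3, p=25, q=3
  k=2: a=9, p=233, q=28
  k=3: a=4, p=957, q=115
  k=4: a=2, p=2147, q=258

2147/258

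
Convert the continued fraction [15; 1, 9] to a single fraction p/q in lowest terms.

159/10

Using pₖ = aₖpₖ₋₁ + pₖ₋₂ and qₖ = aₖqₖ₋₁ + qₖ₋₂:
  k=0: a=15, p=15, q=1
  k=1: a=1, p=16, q=1
  k=2: a=9, p=159, q=10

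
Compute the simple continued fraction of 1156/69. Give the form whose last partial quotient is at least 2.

[16; 1, 3, 17]

1156 = 16·69 + 52
69 = 1·52 + 17
52 = 3·17 + 1
17 = 17·1 + 0  (stop)
So 1156/69 = [16; 1, 3, 17].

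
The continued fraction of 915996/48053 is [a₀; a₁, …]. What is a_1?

915996 = 19·48053 + 2989   →  a_0 = 19
48053 = 16·2989 + 229   →  a_1 = 16

16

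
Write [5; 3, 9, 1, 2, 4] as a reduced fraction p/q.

Using pₖ = aₖpₖ₋₁ + pₖ₋₂ and qₖ = aₖqₖ₋₁ + qₖ₋₂:
  k=0: a=5, p=5, q=1
  k=1: a=3, p=16, q=3
  k=2: a=9, p=149, q=28
  k=3: a=1, p=165, q=31
  k=4: a=2, p=479, q=90
  k=5: a=4, p=2081, q=391

2081/391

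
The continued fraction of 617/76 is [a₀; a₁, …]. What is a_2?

2

617 = 8·76 + 9   →  a_0 = 8
76 = 8·9 + 4   →  a_1 = 8
9 = 2·4 + 1   →  a_2 = 2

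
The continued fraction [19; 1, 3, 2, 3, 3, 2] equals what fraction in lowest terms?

4647/235

Using pₖ = aₖpₖ₋₁ + pₖ₋₂ and qₖ = aₖqₖ₋₁ + qₖ₋₂:
  k=0: a=19, p=19, q=1
  k=1: a=1, p=20, q=1
  k=2: a=3, p=79, q=4
  k=3: a=2, p=178, q=9
  k=4: a=3, p=613, q=31
  k=5: a=3, p=2017, q=102
  k=6: a=2, p=4647, q=235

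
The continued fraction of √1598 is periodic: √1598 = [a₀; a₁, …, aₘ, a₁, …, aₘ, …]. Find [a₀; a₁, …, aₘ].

[39; 1, 38, 1, 78]

a₀ = ⌊√1598⌋ = 39.
With m₀=0, d₀=1 and mₖ₊₁ = dₖaₖ − mₖ, dₖ₊₁ = (n − mₖ₊₁²)/dₖ, aₖ₊₁ = ⌊(a₀+mₖ₊₁)/dₖ₊₁⌋:
  k=1: m=39, d=77, a=1
  k=2: m=38, d=2, a=38
  k=3: m=38, d=77, a=1
  k=4: m=39, d=1, a=78
d=1 and a=2a₀=78 at k=4, so the next step gives (m, d) = (39, 77) again — its k=1 value — and the period has length 4.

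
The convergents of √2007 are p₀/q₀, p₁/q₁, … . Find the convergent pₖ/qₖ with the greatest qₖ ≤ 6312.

√2007 = [44; 1, 3, 1, 88, …] (period length 4).
Convergents:
  p_0/q_0 = 44/1
  p_1/q_1 = 45/1
  p_2/q_2 = 179/4
  p_3/q_3 = 224/5
  p_4/q_4 = 19891/444
  p_5/q_5 = 20115/449
  p_6/q_6 = 80236/1791
  p_7/q_7 = 100351/2240
  p_8/q_8 = 8911124/198911
q_7 = 2240 ≤ 6312 < 198911 = q_8, so the answer is 100351/2240.

100351/2240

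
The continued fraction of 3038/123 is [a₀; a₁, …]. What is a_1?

1

3038 = 24·123 + 86   →  a_0 = 24
123 = 1·86 + 37   →  a_1 = 1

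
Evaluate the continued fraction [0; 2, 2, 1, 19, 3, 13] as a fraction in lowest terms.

2399/5611

Using pₖ = aₖpₖ₋₁ + pₖ₋₂ and qₖ = aₖqₖ₋₁ + qₖ₋₂:
  k=0: a=0, p=0, q=1
  k=1: a=2, p=1, q=2
  k=2: a=2, p=2, q=5
  k=3: a=1, p=3, q=7
  k=4: a=19, p=59, q=138
  k=5: a=3, p=180, q=421
  k=6: a=13, p=2399, q=5611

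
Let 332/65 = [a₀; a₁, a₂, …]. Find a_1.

332 = 5·65 + 7   →  a_0 = 5
65 = 9·7 + 2   →  a_1 = 9

9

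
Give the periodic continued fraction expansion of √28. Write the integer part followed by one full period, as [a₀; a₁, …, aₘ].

[5; 3, 2, 3, 10]

a₀ = ⌊√28⌋ = 5.
With m₀=0, d₀=1 and mₖ₊₁ = dₖaₖ − mₖ, dₖ₊₁ = (n − mₖ₊₁²)/dₖ, aₖ₊₁ = ⌊(a₀+mₖ₊₁)/dₖ₊₁⌋:
  k=1: m=5, d=3, a=3
  k=2: m=4, d=4, a=2
  k=3: m=4, d=3, a=3
  k=4: m=5, d=1, a=10
d=1 and a=2a₀=10 at k=4, so the next step gives (m, d) = (5, 3) again — its k=1 value — and the period has length 4.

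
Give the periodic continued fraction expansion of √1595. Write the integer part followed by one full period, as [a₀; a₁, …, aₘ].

[39; 1, 14, 1, 78]

a₀ = ⌊√1595⌋ = 39.
With m₀=0, d₀=1 and mₖ₊₁ = dₖaₖ − mₖ, dₖ₊₁ = (n − mₖ₊₁²)/dₖ, aₖ₊₁ = ⌊(a₀+mₖ₊₁)/dₖ₊₁⌋:
  k=1: m=39, d=74, a=1
  k=2: m=35, d=5, a=14
  k=3: m=35, d=74, a=1
  k=4: m=39, d=1, a=78
d=1 and a=2a₀=78 at k=4, so the next step gives (m, d) = (39, 74) again — its k=1 value — and the period has length 4.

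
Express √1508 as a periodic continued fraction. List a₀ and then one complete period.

[38; 1, 4, 1, 76]

a₀ = ⌊√1508⌋ = 38.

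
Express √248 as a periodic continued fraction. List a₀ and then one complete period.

[15; 1, 2, 1, 30]

a₀ = ⌊√248⌋ = 15.
With m₀=0, d₀=1 and mₖ₊₁ = dₖaₖ − mₖ, dₖ₊₁ = (n − mₖ₊₁²)/dₖ, aₖ₊₁ = ⌊(a₀+mₖ₊₁)/dₖ₊₁⌋:
  k=1: m=15, d=23, a=1
  k=2: m=8, d=8, a=2
  k=3: m=8, d=23, a=1
  k=4: m=15, d=1, a=30
d=1 and a=2a₀=30 at k=4, so the next step gives (m, d) = (15, 23) again — its k=1 value — and the period has length 4.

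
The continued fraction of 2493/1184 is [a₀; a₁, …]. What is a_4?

2

2493 = 2·1184 + 125   →  a_0 = 2
1184 = 9·125 + 59   →  a_1 = 9
125 = 2·59 + 7   →  a_2 = 2
59 = 8·7 + 3   →  a_3 = 8
7 = 2·3 + 1   →  a_4 = 2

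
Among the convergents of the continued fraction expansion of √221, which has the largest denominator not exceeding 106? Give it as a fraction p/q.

√221 = [14; 1, 6, 2, 6, 1, 28, …] (period length 6).
Convergents:
  p_0/q_0 = 14/1
  p_1/q_1 = 15/1
  p_2/q_2 = 104/7
  p_3/q_3 = 223/15
  p_4/q_4 = 1442/97
  p_5/q_5 = 1665/112
q_4 = 97 ≤ 106 < 112 = q_5, so the answer is 1442/97.

1442/97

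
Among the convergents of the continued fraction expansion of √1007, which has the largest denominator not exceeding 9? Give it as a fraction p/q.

127/4

√1007 = [31; 1, 2, 1, 2, 1, 62, …] (period length 6).
Convergents:
  p_0/q_0 = 31/1
  p_1/q_1 = 32/1
  p_2/q_2 = 95/3
  p_3/q_3 = 127/4
  p_4/q_4 = 349/11
q_3 = 4 ≤ 9 < 11 = q_4, so the answer is 127/4.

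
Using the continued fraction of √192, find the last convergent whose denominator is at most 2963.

18817/1358

√192 = [13; 1, 5, 1, 26, …] (period length 4).
Convergents:
  p_0/q_0 = 13/1
  p_1/q_1 = 14/1
  p_2/q_2 = 83/6
  p_3/q_3 = 97/7
  p_4/q_4 = 2605/188
  p_5/q_5 = 2702/195
  p_6/q_6 = 16115/1163
  p_7/q_7 = 18817/1358
  p_8/q_8 = 505357/36471
q_7 = 1358 ≤ 2963 < 36471 = q_8, so the answer is 18817/1358.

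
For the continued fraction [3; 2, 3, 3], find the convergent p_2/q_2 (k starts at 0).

24/7

Using pₖ = aₖpₖ₋₁ + pₖ₋₂, qₖ = aₖqₖ₋₁ + qₖ₋₂ (with p₋₁=1, p₋₂=0, q₋₁=0, q₋₂=1):
  k=0: a=3, p=3, q=1
  k=1: a=2, p=7, q=2
  k=2: a=3, p=24, q=7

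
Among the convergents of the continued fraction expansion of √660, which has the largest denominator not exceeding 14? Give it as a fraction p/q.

334/13

√660 = [25; 1, 2, 4, 2, 1, 50, …] (period length 6).
Convergents:
  p_0/q_0 = 25/1
  p_1/q_1 = 26/1
  p_2/q_2 = 77/3
  p_3/q_3 = 334/13
  p_4/q_4 = 745/29
q_3 = 13 ≤ 14 < 29 = q_4, so the answer is 334/13.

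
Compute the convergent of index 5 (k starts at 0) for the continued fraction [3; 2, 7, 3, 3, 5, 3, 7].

2868/827

Using pₖ = aₖpₖ₋₁ + pₖ₋₂, qₖ = aₖqₖ₋₁ + qₖ₋₂ (with p₋₁=1, p₋₂=0, q₋₁=0, q₋₂=1):
  k=0: a=3, p=3, q=1
  k=1: a=2, p=7, q=2
  k=2: a=7, p=52, q=15
  k=3: a=3, p=163, q=47
  k=4: a=3, p=541, q=156
  k=5: a=5, p=2868, q=827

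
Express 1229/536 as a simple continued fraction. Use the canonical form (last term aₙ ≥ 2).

1229 = 2*536 + 157
536 = 3*157 + 65
157 = 2*65 + 27
65 = 2*27 + 11
27 = 2*11 + 5
11 = 2*5 + 1
5 = 5*1 + 0  (stop)
So 1229/536 = [2; 3, 2, 2, 2, 2, 5].

[2; 3, 2, 2, 2, 2, 5]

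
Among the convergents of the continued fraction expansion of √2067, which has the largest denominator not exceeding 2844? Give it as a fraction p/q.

√2067 = [45; 2, 6, 2, 90, …] (period length 4).
Convergents:
  p_0/q_0 = 45/1
  p_1/q_1 = 91/2
  p_2/q_2 = 591/13
  p_3/q_3 = 1273/28
  p_4/q_4 = 115161/2533
  p_5/q_5 = 231595/5094
q_4 = 2533 ≤ 2844 < 5094 = q_5, so the answer is 115161/2533.

115161/2533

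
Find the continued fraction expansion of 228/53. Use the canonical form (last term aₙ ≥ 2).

228 = 4*53 + 16
53 = 3*16 + 5
16 = 3*5 + 1
5 = 5*1 + 0  (stop)
So 228/53 = [4; 3, 3, 5].

[4; 3, 3, 5]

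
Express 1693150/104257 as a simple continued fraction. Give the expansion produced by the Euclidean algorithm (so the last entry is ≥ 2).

1693150 = 16*104257 + 25038
104257 = 4*25038 + 4105
25038 = 6*4105 + 408
4105 = 10*408 + 25
408 = 16*25 + 8
25 = 3*8 + 1
8 = 8*1 + 0  (stop)
So 1693150/104257 = [16; 4, 6, 10, 16, 3, 8].

[16; 4, 6, 10, 16, 3, 8]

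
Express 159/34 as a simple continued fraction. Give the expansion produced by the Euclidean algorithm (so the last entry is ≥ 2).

159 = 4·34 + 23
34 = 1·23 + 11
23 = 2·11 + 1
11 = 11·1 + 0  (stop)
So 159/34 = [4; 1, 2, 11].

[4; 1, 2, 11]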